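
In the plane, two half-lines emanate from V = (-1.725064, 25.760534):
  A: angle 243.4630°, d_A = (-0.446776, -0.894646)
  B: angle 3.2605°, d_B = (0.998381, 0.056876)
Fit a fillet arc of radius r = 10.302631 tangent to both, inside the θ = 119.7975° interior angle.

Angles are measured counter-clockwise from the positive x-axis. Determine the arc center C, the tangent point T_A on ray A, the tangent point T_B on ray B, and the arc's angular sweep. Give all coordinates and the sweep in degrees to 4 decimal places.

bisector direction at 303.3617° = (0.549923,-0.835215)
center distance |VC| = r/sin(θ/2) = 10.302631/sin(59.8987°) = 11.908622
C = V + |VC|·bis = (4.8238,15.8143)
T_A = V + ((C−V)·d_A)·d_A = V + 5.9725·d_A = (-4.3934,20.4172)
T_B = V + ((C−V)·d_B)·d_B = V + 5.9725·d_B = (4.2378,26.1002)
sweep = 180° − θ = 60.2025°

center=(4.8238,15.8143) T_A=(-4.3934,20.4172) T_B=(4.2378,26.1002) sweep=60.2025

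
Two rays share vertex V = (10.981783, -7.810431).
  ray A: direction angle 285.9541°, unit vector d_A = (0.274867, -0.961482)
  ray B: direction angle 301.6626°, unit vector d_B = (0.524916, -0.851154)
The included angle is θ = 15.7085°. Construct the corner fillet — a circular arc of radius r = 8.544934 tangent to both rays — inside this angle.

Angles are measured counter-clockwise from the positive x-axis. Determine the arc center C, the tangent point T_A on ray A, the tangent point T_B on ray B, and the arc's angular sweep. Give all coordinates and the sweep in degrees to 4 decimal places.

center=(36.2238,-65.0191) T_A=(28.0080,-67.3678) T_B=(43.4968,-60.5337) sweep=164.2915

bisector direction at 293.8083° = (0.403679,-0.914901)
center distance |VC| = r/sin(θ/2) = 8.544934/sin(7.8543°) = 62.529889
C = V + |VC|·bis = (36.2238,-65.0191)
T_A = V + ((C−V)·d_A)·d_A = V + 61.9433·d_A = (28.0080,-67.3678)
T_B = V + ((C−V)·d_B)·d_B = V + 61.9433·d_B = (43.4968,-60.5337)
sweep = 180° − θ = 164.2915°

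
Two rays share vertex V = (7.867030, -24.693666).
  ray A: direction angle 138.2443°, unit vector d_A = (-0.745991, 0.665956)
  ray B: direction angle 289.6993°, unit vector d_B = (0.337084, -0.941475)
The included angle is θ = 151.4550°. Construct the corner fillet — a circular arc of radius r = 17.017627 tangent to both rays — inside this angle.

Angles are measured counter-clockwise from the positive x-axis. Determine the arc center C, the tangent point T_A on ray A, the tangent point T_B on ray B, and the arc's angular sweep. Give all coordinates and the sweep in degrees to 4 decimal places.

bisector direction at 213.9718° = (-0.829313,-0.558785)
center distance |VC| = r/sin(θ/2) = 17.017627/sin(75.7275°) = 17.559619
C = V + |VC|·bis = (-6.6954,-34.5057)
T_A = V + ((C−V)·d_A)·d_A = V + 4.3290·d_A = (4.6376,-21.8107)
T_B = V + ((C−V)·d_B)·d_B = V + 4.3290·d_B = (9.3263,-28.7693)
sweep = 180° − θ = 28.5450°

center=(-6.6954,-34.5057) T_A=(4.6376,-21.8107) T_B=(9.3263,-28.7693) sweep=28.5450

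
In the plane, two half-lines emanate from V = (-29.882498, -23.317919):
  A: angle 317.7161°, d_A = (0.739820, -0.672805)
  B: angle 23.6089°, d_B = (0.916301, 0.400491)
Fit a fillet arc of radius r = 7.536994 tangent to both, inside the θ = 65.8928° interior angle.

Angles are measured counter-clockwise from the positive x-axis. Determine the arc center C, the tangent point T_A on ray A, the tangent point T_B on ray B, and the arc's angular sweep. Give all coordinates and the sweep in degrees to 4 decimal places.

bisector direction at 350.6625° = (0.986750,-0.162250)
center distance |VC| = r/sin(θ/2) = 7.536994/sin(32.9464°) = 13.858482
C = V + |VC|·bis = (-16.2076,-25.5665)
T_A = V + ((C−V)·d_A)·d_A = V + 11.6298·d_A = (-21.2786,-31.1425)
T_B = V + ((C−V)·d_B)·d_B = V + 11.6298·d_B = (-19.2261,-18.6603)
sweep = 180° − θ = 114.1072°

center=(-16.2076,-25.5665) T_A=(-21.2786,-31.1425) T_B=(-19.2261,-18.6603) sweep=114.1072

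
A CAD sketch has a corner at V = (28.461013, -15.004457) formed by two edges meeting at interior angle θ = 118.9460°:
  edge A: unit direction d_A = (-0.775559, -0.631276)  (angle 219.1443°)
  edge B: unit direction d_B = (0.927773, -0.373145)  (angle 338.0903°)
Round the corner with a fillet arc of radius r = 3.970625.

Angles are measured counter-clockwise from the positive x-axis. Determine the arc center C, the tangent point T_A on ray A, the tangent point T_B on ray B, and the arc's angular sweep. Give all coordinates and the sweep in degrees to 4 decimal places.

center=(29.1517,-19.5620) T_A=(26.6451,-16.4825) T_B=(30.6333,-15.8781) sweep=61.0540

bisector direction at 278.6173° = (0.149834,-0.988711)
center distance |VC| = r/sin(θ/2) = 3.970625/sin(59.4730°) = 4.609556
C = V + |VC|·bis = (29.1517,-19.5620)
T_A = V + ((C−V)·d_A)·d_A = V + 2.3414·d_A = (26.6451,-16.4825)
T_B = V + ((C−V)·d_B)·d_B = V + 2.3414·d_B = (30.6333,-15.8781)
sweep = 180° − θ = 61.0540°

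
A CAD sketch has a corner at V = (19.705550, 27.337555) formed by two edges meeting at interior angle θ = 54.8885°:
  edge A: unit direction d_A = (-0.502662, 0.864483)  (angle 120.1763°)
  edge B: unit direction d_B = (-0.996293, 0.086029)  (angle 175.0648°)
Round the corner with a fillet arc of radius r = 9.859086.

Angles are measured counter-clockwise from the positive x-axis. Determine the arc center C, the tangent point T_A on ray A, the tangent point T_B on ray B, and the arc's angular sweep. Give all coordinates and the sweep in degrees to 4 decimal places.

bisector direction at 147.6206° = (-0.844520,0.535524)
center distance |VC| = r/sin(θ/2) = 9.859086/sin(27.4443°) = 21.391625
C = V + |VC|·bis = (1.6399,38.7933)
T_A = V + ((C−V)·d_A)·d_A = V + 18.9842·d_A = (10.1629,43.7491)
T_B = V + ((C−V)·d_B)·d_B = V + 18.9842·d_B = (0.7917,28.9707)
sweep = 180° − θ = 125.1115°

center=(1.6399,38.7933) T_A=(10.1629,43.7491) T_B=(0.7917,28.9707) sweep=125.1115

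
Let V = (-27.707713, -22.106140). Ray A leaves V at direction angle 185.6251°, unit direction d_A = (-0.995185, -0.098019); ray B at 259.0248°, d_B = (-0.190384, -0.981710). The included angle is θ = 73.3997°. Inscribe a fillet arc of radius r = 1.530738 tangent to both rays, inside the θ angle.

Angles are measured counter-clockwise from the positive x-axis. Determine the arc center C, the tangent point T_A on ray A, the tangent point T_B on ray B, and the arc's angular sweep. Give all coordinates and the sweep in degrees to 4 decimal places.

bisector direction at 222.3250° = (-0.739338,-0.673335)
center distance |VC| = r/sin(θ/2) = 1.530738/sin(36.6998°) = 2.561377
C = V + |VC|·bis = (-29.6014,-23.8308)
T_A = V + ((C−V)·d_A)·d_A = V + 2.0537·d_A = (-29.7515,-22.3074)
T_B = V + ((C−V)·d_B)·d_B = V + 2.0537·d_B = (-28.0987,-24.1222)
sweep = 180° − θ = 106.6003°

center=(-29.6014,-23.8308) T_A=(-29.7515,-22.3074) T_B=(-28.0987,-24.1222) sweep=106.6003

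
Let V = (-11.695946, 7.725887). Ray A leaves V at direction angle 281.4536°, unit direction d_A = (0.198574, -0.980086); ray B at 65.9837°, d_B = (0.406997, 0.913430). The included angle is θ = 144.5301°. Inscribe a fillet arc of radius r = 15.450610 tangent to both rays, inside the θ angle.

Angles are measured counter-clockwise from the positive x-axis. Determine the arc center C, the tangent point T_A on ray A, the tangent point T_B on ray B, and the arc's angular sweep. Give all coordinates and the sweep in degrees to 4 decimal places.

center=(4.4282,5.9511) T_A=(-10.7147,2.8830) T_B=(-9.6849,12.2394) sweep=35.4699

bisector direction at 353.7186° = (0.993997,-0.109411)
center distance |VC| = r/sin(θ/2) = 15.450610/sin(72.2651°) = 16.221524
C = V + |VC|·bis = (4.4282,5.9511)
T_A = V + ((C−V)·d_A)·d_A = V + 4.9413·d_A = (-10.7147,2.8830)
T_B = V + ((C−V)·d_B)·d_B = V + 4.9413·d_B = (-9.6849,12.2394)
sweep = 180° − θ = 35.4699°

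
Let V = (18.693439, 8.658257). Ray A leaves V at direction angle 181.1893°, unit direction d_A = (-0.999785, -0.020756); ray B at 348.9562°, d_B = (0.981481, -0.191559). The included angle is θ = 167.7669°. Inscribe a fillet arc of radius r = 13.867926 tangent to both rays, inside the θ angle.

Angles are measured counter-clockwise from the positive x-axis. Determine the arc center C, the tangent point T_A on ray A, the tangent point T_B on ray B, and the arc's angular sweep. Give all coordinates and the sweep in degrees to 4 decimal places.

center=(17.4955,-5.2375) T_A=(17.2077,8.6274) T_B=(20.1520,8.3736) sweep=12.2331

bisector direction at 265.0727° = (-0.085891,-0.996305)
center distance |VC| = r/sin(θ/2) = 13.867926/sin(83.8834°) = 13.947325
C = V + |VC|·bis = (17.4955,-5.2375)
T_A = V + ((C−V)·d_A)·d_A = V + 1.4861·d_A = (17.2077,8.6274)
T_B = V + ((C−V)·d_B)·d_B = V + 1.4861·d_B = (20.1520,8.3736)
sweep = 180° − θ = 12.2331°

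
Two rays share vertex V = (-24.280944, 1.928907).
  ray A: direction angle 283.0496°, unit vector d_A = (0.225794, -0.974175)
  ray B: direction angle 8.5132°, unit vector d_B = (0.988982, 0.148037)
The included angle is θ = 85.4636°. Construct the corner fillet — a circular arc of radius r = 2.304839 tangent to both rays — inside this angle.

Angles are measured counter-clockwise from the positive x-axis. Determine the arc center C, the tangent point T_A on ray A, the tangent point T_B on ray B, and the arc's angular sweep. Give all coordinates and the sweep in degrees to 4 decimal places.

bisector direction at 325.7814° = (0.826898,-0.562352)
center distance |VC| = r/sin(θ/2) = 2.304839/sin(42.7318°) = 3.396625
C = V + |VC|·bis = (-21.4723,0.0188)
T_A = V + ((C−V)·d_A)·d_A = V + 2.4950·d_A = (-23.7176,-0.5016)
T_B = V + ((C−V)·d_B)·d_B = V + 2.4950·d_B = (-21.8135,2.2983)
sweep = 180° − θ = 94.5364°

center=(-21.4723,0.0188) T_A=(-23.7176,-0.5016) T_B=(-21.8135,2.2983) sweep=94.5364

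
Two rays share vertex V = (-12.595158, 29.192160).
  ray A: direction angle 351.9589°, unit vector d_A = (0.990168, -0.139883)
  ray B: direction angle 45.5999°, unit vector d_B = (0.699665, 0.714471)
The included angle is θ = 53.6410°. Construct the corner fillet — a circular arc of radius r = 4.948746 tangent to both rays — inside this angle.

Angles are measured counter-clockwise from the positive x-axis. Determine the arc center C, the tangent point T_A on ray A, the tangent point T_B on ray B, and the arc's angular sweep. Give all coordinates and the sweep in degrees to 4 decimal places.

bisector direction at 18.7794° = (0.946765,0.321925)
center distance |VC| = r/sin(θ/2) = 4.948746/sin(26.8205°) = 10.968041
C = V + |VC|·bis = (-2.2110,32.7231)
T_A = V + ((C−V)·d_A)·d_A = V + 9.7881·d_A = (-2.9032,27.8230)
T_B = V + ((C−V)·d_B)·d_B = V + 9.7881·d_B = (-5.7467,36.1855)
sweep = 180° − θ = 126.3590°

center=(-2.2110,32.7231) T_A=(-2.9032,27.8230) T_B=(-5.7467,36.1855) sweep=126.3590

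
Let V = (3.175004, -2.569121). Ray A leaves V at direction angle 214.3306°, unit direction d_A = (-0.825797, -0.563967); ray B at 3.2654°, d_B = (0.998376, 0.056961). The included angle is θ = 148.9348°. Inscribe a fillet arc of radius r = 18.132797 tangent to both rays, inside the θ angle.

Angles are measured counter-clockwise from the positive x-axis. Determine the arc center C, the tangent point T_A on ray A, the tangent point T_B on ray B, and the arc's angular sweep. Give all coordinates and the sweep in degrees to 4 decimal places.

bisector direction at 288.7980° = (0.322233,-0.946661)
center distance |VC| = r/sin(θ/2) = 18.132797/sin(74.4674°) = 18.820142
C = V + |VC|·bis = (9.2395,-20.3854)
T_A = V + ((C−V)·d_A)·d_A = V + 5.0398·d_A = (-0.9868,-5.4114)
T_B = V + ((C−V)·d_B)·d_B = V + 5.0398·d_B = (8.2066,-2.2820)
sweep = 180° − θ = 31.0652°

center=(9.2395,-20.3854) T_A=(-0.9868,-5.4114) T_B=(8.2066,-2.2820) sweep=31.0652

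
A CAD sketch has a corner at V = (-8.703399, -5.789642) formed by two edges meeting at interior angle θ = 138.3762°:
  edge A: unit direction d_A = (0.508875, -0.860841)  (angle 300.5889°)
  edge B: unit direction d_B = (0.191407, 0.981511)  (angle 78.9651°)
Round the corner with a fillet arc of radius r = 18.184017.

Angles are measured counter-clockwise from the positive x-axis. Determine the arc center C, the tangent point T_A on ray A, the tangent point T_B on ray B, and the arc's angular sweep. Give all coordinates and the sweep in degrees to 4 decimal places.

bisector direction at 9.7770° = (0.985476,0.169814)
center distance |VC| = r/sin(θ/2) = 18.184017/sin(69.1881°) = 19.453308
C = V + |VC|·bis = (10.4674,-2.4862)
T_A = V + ((C−V)·d_A)·d_A = V + 6.9118·d_A = (-5.1862,-11.7396)
T_B = V + ((C−V)·d_B)·d_B = V + 6.9118·d_B = (-7.3804,0.9943)
sweep = 180° − θ = 41.6238°

center=(10.4674,-2.4862) T_A=(-5.1862,-11.7396) T_B=(-7.3804,0.9943) sweep=41.6238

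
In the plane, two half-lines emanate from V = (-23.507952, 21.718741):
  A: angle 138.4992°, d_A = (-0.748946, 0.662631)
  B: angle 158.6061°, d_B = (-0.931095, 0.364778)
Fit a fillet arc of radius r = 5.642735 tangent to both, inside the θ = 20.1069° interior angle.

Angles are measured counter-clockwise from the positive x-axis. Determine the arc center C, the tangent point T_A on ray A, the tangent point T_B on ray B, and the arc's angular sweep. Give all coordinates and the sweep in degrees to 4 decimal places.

center=(-51.0844,38.5828) T_A=(-47.3453,42.8089) T_B=(-53.1427,33.3288) sweep=159.8931

bisector direction at 148.5526° = (-0.853120,0.521715)
center distance |VC| = r/sin(θ/2) = 5.642735/sin(10.0534°) = 32.324215
C = V + |VC|·bis = (-51.0844,38.5828)
T_A = V + ((C−V)·d_A)·d_A = V + 31.8279·d_A = (-47.3453,42.8089)
T_B = V + ((C−V)·d_B)·d_B = V + 31.8279·d_B = (-53.1427,33.3288)
sweep = 180° − θ = 159.8931°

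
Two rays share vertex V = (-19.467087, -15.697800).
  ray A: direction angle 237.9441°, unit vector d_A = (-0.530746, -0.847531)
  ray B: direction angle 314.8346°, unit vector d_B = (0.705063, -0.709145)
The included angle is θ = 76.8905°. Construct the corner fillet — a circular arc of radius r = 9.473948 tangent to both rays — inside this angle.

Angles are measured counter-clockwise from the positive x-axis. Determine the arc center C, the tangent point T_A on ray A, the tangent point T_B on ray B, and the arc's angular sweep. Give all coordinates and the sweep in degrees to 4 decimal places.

center=(-17.7714,-30.8403) T_A=(-25.8009,-25.8120) T_B=(-11.0530,-24.1606) sweep=103.1095

bisector direction at 276.3893° = (0.111284,-0.993789)
center distance |VC| = r/sin(θ/2) = 9.473948/sin(38.4453°) = 15.237147
C = V + |VC|·bis = (-17.7714,-30.8403)
T_A = V + ((C−V)·d_A)·d_A = V + 11.9338·d_A = (-25.8009,-25.8120)
T_B = V + ((C−V)·d_B)·d_B = V + 11.9338·d_B = (-11.0530,-24.1606)
sweep = 180° − θ = 103.1095°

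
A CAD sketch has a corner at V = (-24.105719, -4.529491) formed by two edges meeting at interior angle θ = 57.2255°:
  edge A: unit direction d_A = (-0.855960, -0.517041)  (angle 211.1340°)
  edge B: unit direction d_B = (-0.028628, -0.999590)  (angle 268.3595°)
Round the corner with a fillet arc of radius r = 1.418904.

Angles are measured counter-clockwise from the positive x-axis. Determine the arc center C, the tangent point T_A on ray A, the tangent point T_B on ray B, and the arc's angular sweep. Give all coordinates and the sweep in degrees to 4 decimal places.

bisector direction at 239.7467° = (-0.503823,-0.863807)
center distance |VC| = r/sin(θ/2) = 1.418904/sin(28.6127°) = 2.962919
C = V + |VC|·bis = (-25.5985,-7.0889)
T_A = V + ((C−V)·d_A)·d_A = V + 2.6011·d_A = (-26.3321,-5.8744)
T_B = V + ((C−V)·d_B)·d_B = V + 2.6011·d_B = (-24.1802,-7.1295)
sweep = 180° − θ = 122.7745°

center=(-25.5985,-7.0889) T_A=(-26.3321,-5.8744) T_B=(-24.1802,-7.1295) sweep=122.7745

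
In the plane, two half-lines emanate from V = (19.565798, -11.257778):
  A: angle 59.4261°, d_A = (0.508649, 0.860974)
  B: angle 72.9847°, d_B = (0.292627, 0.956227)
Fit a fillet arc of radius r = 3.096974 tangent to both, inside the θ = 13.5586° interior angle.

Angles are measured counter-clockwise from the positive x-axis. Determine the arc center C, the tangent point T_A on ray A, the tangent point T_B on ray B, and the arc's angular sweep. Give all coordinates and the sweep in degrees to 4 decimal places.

bisector direction at 66.2054° = (0.403459,0.914998)
center distance |VC| = r/sin(θ/2) = 3.096974/sin(6.7793°) = 26.235489
C = V + |VC|·bis = (30.1507,12.7476)
T_A = V + ((C−V)·d_A)·d_A = V + 26.0521·d_A = (32.8172,11.1724)
T_B = V + ((C−V)·d_B)·d_B = V + 26.0521·d_B = (27.1893,13.6539)
sweep = 180° − θ = 166.4414°

center=(30.1507,12.7476) T_A=(32.8172,11.1724) T_B=(27.1893,13.6539) sweep=166.4414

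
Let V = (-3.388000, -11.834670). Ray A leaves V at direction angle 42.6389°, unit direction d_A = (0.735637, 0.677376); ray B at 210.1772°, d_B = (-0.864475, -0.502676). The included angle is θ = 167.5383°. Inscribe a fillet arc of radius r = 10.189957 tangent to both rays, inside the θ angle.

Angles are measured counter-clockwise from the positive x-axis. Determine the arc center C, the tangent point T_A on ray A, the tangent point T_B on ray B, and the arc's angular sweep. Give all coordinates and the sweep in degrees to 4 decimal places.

center=(-9.4720,-3.5850) T_A=(-2.5696,-11.0811) T_B=(-4.3498,-12.3939) sweep=12.4617

bisector direction at 126.4081° = (-0.593532,0.804810)
center distance |VC| = r/sin(θ/2) = 10.189957/sin(83.7691°) = 10.250510
C = V + |VC|·bis = (-9.4720,-3.5850)
T_A = V + ((C−V)·d_A)·d_A = V + 1.1125·d_A = (-2.5696,-11.0811)
T_B = V + ((C−V)·d_B)·d_B = V + 1.1125·d_B = (-4.3498,-12.3939)
sweep = 180° − θ = 12.4617°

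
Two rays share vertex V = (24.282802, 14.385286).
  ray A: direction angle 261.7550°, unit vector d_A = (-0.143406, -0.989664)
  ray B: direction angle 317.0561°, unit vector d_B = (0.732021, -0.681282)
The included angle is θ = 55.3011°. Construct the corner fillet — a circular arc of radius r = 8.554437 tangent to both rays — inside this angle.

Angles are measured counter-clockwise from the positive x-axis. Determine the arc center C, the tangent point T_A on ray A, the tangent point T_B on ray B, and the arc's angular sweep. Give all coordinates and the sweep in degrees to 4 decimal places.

center=(30.4073,-3.0007) T_A=(21.9413,-1.7740) T_B=(36.2353,3.2613) sweep=124.6989

bisector direction at 289.4055° = (0.332252,-0.943190)
center distance |VC| = r/sin(θ/2) = 8.554437/sin(27.6505°) = 18.433199
C = V + |VC|·bis = (30.4073,-3.0007)
T_A = V + ((C−V)·d_A)·d_A = V + 16.3280·d_A = (21.9413,-1.7740)
T_B = V + ((C−V)·d_B)·d_B = V + 16.3280·d_B = (36.2353,3.2613)
sweep = 180° − θ = 124.6989°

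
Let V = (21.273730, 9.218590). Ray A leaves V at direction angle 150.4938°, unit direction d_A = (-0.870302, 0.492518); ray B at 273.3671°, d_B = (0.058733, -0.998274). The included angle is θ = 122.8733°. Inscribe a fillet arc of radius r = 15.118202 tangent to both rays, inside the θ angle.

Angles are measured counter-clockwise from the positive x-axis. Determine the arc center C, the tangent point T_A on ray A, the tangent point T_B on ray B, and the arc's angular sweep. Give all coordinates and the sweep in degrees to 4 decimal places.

center=(6.6650,0.1147) T_A=(14.1110,13.2721) T_B=(21.7571,1.0026) sweep=57.1267

bisector direction at 211.9305° = (-0.848691,-0.528889)
center distance |VC| = r/sin(θ/2) = 15.118202/sin(61.4367°) = 17.213243
C = V + |VC|·bis = (6.6650,0.1147)
T_A = V + ((C−V)·d_A)·d_A = V + 8.2302·d_A = (14.1110,13.2721)
T_B = V + ((C−V)·d_B)·d_B = V + 8.2302·d_B = (21.7571,1.0026)
sweep = 180° − θ = 57.1267°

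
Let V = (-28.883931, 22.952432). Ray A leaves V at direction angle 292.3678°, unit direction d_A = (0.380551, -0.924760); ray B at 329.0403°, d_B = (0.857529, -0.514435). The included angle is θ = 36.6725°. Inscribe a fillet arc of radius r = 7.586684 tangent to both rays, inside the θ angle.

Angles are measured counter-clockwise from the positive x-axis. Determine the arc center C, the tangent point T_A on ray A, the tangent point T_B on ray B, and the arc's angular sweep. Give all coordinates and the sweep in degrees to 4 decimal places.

center=(-13.1567,4.6705) T_A=(-20.1726,1.7834) T_B=(-9.2539,11.1763) sweep=143.3275

bisector direction at 310.7040° = (0.652152,-0.758088)
center distance |VC| = r/sin(θ/2) = 7.586684/sin(18.3362°) = 24.115864
C = V + |VC|·bis = (-13.1567,4.6705)
T_A = V + ((C−V)·d_A)·d_A = V + 22.8914·d_A = (-20.1726,1.7834)
T_B = V + ((C−V)·d_B)·d_B = V + 22.8914·d_B = (-9.2539,11.1763)
sweep = 180° − θ = 143.3275°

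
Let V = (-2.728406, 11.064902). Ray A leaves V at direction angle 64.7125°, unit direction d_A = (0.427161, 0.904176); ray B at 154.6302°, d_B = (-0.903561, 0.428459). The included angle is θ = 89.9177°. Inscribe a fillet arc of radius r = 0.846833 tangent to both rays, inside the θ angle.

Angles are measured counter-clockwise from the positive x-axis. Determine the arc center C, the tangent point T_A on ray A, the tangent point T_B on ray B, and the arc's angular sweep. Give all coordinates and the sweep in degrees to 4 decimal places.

center=(-3.1318,12.1934) T_A=(-2.3662,11.8317) T_B=(-3.4947,11.4283) sweep=90.0823

bisector direction at 109.6714° = (-0.336624,0.941639)
center distance |VC| = r/sin(θ/2) = 0.846833/sin(44.9588°) = 1.198464
C = V + |VC|·bis = (-3.1318,12.1934)
T_A = V + ((C−V)·d_A)·d_A = V + 0.8481·d_A = (-2.3662,11.8317)
T_B = V + ((C−V)·d_B)·d_B = V + 0.8481·d_B = (-3.4947,11.4283)
sweep = 180° − θ = 90.0823°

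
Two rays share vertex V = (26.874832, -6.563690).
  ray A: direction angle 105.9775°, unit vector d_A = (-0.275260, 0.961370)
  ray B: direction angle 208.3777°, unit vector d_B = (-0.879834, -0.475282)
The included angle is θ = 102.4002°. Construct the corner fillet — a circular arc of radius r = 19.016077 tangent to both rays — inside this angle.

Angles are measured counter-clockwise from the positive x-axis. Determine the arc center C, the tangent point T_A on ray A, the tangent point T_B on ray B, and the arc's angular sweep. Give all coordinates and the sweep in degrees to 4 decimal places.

bisector direction at 157.1776° = (-0.921712,0.387876)
center distance |VC| = r/sin(θ/2) = 19.016077/sin(51.2001°) = 24.400262
C = V + |VC|·bis = (4.3848,2.9006)
T_A = V + ((C−V)·d_A)·d_A = V + 15.2893·d_A = (22.6663,8.1349)
T_B = V + ((C−V)·d_B)·d_B = V + 15.2893·d_B = (13.4228,-13.8304)
sweep = 180° − θ = 77.5998°

center=(4.3848,2.9006) T_A=(22.6663,8.1349) T_B=(13.4228,-13.8304) sweep=77.5998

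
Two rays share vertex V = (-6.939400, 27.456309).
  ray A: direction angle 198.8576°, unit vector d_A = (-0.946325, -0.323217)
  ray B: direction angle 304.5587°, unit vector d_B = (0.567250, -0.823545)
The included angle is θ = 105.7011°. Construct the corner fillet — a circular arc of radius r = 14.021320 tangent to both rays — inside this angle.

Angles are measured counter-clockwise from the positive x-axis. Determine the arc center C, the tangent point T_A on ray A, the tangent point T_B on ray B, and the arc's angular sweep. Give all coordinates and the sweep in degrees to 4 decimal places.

bisector direction at 251.7081° = (-0.313857,-0.949470)
center distance |VC| = r/sin(θ/2) = 14.021320/sin(52.8505°) = 17.591231
C = V + |VC|·bis = (-12.4605,10.7540)
T_A = V + ((C−V)·d_A)·d_A = V + 10.6233·d_A = (-16.9925,24.0227)
T_B = V + ((C−V)·d_B)·d_B = V + 10.6233·d_B = (-0.9133,18.7076)
sweep = 180° − θ = 74.2989°

center=(-12.4605,10.7540) T_A=(-16.9925,24.0227) T_B=(-0.9133,18.7076) sweep=74.2989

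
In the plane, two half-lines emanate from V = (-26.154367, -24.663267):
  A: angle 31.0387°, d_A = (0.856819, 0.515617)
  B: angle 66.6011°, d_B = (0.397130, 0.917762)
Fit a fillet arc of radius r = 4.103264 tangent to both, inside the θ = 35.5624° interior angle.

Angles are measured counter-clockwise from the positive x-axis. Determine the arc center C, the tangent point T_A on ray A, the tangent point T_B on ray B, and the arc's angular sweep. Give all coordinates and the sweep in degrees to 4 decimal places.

bisector direction at 48.8199° = (0.658428,0.752644)
center distance |VC| = r/sin(θ/2) = 4.103264/sin(17.7812°) = 13.436457
C = V + |VC|·bis = (-17.3074,-14.5504)
T_A = V + ((C−V)·d_A)·d_A = V + 12.7946·d_A = (-15.1917,-18.0662)
T_B = V + ((C−V)·d_B)·d_B = V + 12.7946·d_B = (-21.0732,-12.9209)
sweep = 180° − θ = 144.4376°

center=(-17.3074,-14.5504) T_A=(-15.1917,-18.0662) T_B=(-21.0732,-12.9209) sweep=144.4376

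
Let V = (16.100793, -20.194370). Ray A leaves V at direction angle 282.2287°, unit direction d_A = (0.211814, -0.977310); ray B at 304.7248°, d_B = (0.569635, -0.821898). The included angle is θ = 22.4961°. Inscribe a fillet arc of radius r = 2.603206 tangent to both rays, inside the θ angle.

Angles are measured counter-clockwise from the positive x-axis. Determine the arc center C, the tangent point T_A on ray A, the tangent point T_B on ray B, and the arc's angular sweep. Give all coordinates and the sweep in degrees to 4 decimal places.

center=(21.4175,-32.4355) T_A=(18.8733,-32.9869) T_B=(23.5571,-30.9526) sweep=157.5039

bisector direction at 293.4767° = (0.398377,-0.917222)
center distance |VC| = r/sin(θ/2) = 2.603206/sin(11.2480°) = 13.345877
C = V + |VC|·bis = (21.4175,-32.4355)
T_A = V + ((C−V)·d_A)·d_A = V + 13.0895·d_A = (18.8733,-32.9869)
T_B = V + ((C−V)·d_B)·d_B = V + 13.0895·d_B = (23.5571,-30.9526)
sweep = 180° − θ = 157.5039°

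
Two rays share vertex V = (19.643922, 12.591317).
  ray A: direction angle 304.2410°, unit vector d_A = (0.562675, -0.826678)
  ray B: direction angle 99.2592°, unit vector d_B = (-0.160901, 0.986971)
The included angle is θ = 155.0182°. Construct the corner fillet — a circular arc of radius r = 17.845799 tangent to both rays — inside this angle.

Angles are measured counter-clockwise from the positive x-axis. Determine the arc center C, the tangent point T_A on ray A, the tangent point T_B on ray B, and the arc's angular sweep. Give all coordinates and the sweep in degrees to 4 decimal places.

bisector direction at 21.7501° = (0.928809,0.370559)
center distance |VC| = r/sin(θ/2) = 17.845799/sin(77.5091°) = 18.278443
C = V + |VC|·bis = (36.6211,19.3646)
T_A = V + ((C−V)·d_A)·d_A = V + 3.9533·d_A = (21.8684,9.3232)
T_B = V + ((C−V)·d_B)·d_B = V + 3.9533·d_B = (19.0078,16.4932)
sweep = 180° − θ = 24.9818°

center=(36.6211,19.3646) T_A=(21.8684,9.3232) T_B=(19.0078,16.4932) sweep=24.9818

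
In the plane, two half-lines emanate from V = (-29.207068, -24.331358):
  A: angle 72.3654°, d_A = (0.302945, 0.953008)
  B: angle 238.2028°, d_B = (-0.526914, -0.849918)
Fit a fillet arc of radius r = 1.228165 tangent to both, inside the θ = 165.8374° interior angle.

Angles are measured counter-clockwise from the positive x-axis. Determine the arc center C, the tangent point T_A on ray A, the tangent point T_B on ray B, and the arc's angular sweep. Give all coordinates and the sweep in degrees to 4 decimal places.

center=(-30.3313,-23.8139) T_A=(-29.1608,-24.1860) T_B=(-29.2875,-24.4610) sweep=14.1626

bisector direction at 155.2841° = (-0.908392,0.418119)
center distance |VC| = r/sin(θ/2) = 1.228165/sin(82.9187°) = 1.237605
C = V + |VC|·bis = (-30.3313,-23.8139)
T_A = V + ((C−V)·d_A)·d_A = V + 0.1526·d_A = (-29.1608,-24.1860)
T_B = V + ((C−V)·d_B)·d_B = V + 0.1526·d_B = (-29.2875,-24.4610)
sweep = 180° − θ = 14.1626°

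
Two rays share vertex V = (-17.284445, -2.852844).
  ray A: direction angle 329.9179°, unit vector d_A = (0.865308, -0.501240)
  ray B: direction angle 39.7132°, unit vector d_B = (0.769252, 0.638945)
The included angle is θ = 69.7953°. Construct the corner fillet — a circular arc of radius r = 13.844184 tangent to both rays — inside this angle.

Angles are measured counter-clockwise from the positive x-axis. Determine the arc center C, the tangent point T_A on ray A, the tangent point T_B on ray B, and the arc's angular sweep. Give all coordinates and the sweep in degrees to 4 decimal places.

bisector direction at 4.8155° = (0.996470,0.083948)
center distance |VC| = r/sin(θ/2) = 13.844184/sin(34.8976°) = 24.198371
C = V + |VC|·bis = (6.8285,-0.8214)
T_A = V + ((C−V)·d_A)·d_A = V + 19.8469·d_A = (-0.1108,-12.8009)
T_B = V + ((C−V)·d_B)·d_B = V + 19.8469·d_B = (-2.0172,9.8282)
sweep = 180° − θ = 110.2047°

center=(6.8285,-0.8214) T_A=(-0.1108,-12.8009) T_B=(-2.0172,9.8282) sweep=110.2047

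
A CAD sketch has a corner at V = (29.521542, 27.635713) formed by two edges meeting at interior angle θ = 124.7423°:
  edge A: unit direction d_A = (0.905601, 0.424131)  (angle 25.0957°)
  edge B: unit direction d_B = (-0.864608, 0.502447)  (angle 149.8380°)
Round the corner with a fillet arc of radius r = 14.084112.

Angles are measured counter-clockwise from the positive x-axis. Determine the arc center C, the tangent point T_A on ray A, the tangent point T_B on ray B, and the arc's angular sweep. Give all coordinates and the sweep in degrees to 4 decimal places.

bisector direction at 87.4669° = (0.044197,0.999023)
center distance |VC| = r/sin(θ/2) = 14.084112/sin(62.3712°) = 15.896824
C = V + |VC|·bis = (30.2241,43.5170)
T_A = V + ((C−V)·d_A)·d_A = V + 7.3720·d_A = (36.1977,30.7624)
T_B = V + ((C−V)·d_B)·d_B = V + 7.3720·d_B = (23.1476,31.3398)
sweep = 180° − θ = 55.2577°

center=(30.2241,43.5170) T_A=(36.1977,30.7624) T_B=(23.1476,31.3398) sweep=55.2577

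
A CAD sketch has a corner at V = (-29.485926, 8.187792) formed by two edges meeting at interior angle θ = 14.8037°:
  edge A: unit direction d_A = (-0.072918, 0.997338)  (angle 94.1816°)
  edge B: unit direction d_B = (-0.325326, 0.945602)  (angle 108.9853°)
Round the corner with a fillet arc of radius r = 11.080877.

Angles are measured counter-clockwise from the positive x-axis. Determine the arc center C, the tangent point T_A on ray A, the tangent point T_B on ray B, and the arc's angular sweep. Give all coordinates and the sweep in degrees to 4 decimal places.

bisector direction at 101.5835° = (-0.200795,0.979633)
center distance |VC| = r/sin(θ/2) = 11.080877/sin(7.4018°) = 86.013212
C = V + |VC|·bis = (-46.7569,92.4492)
T_A = V + ((C−V)·d_A)·d_A = V + 85.2965·d_A = (-35.7056,93.2572)
T_B = V + ((C−V)·d_B)·d_B = V + 85.2965·d_B = (-57.2350,88.8443)
sweep = 180° − θ = 165.1963°

center=(-46.7569,92.4492) T_A=(-35.7056,93.2572) T_B=(-57.2350,88.8443) sweep=165.1963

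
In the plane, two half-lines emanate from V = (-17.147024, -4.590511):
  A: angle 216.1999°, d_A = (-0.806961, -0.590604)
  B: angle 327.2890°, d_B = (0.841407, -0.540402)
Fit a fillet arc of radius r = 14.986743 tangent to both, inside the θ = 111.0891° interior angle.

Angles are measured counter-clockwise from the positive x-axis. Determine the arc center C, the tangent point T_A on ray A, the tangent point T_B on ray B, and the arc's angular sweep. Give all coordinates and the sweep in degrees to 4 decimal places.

center=(-16.5937,-22.7574) T_A=(-25.4450,-10.6637) T_B=(-8.4949,-10.1474) sweep=68.9109

bisector direction at 271.7445° = (0.030442,-0.999537)
center distance |VC| = r/sin(θ/2) = 14.986743/sin(55.5446°) = 18.175303
C = V + |VC|·bis = (-16.5937,-22.7574)
T_A = V + ((C−V)·d_A)·d_A = V + 10.2830·d_A = (-25.4450,-10.6637)
T_B = V + ((C−V)·d_B)·d_B = V + 10.2830·d_B = (-8.4949,-10.1474)
sweep = 180° − θ = 68.9109°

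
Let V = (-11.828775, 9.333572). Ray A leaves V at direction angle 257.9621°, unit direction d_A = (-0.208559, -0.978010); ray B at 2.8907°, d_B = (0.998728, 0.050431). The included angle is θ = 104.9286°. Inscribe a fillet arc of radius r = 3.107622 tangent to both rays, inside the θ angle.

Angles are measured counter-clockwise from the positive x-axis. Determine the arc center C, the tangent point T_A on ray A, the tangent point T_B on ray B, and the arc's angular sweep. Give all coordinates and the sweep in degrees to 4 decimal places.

bisector direction at 310.4264° = (0.648471,-0.761240)
center distance |VC| = r/sin(θ/2) = 3.107622/sin(52.4643°) = 3.918946
C = V + |VC|·bis = (-9.2875,6.3503)
T_A = V + ((C−V)·d_A)·d_A = V + 2.3876·d_A = (-12.3267,6.9984)
T_B = V + ((C−V)·d_B)·d_B = V + 2.3876·d_B = (-9.4442,9.4540)
sweep = 180° − θ = 75.0714°

center=(-9.2875,6.3503) T_A=(-12.3267,6.9984) T_B=(-9.4442,9.4540) sweep=75.0714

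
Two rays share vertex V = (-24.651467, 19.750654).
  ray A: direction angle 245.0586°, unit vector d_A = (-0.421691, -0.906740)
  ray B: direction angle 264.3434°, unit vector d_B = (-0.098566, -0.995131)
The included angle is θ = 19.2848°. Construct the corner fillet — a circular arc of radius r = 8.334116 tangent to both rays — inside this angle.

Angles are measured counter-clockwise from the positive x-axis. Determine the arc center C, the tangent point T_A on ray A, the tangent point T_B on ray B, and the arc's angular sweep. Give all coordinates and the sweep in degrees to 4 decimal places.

bisector direction at 254.7010° = (-0.263856,-0.964562)
center distance |VC| = r/sin(θ/2) = 8.334116/sin(9.6424°) = 49.756404
C = V + |VC|·bis = (-37.7800,-28.2425)
T_A = V + ((C−V)·d_A)·d_A = V + 49.0535·d_A = (-45.3369,-24.7281)
T_B = V + ((C−V)·d_B)·d_B = V + 49.0535·d_B = (-29.4865,-29.0639)
sweep = 180° − θ = 160.7152°

center=(-37.7800,-28.2425) T_A=(-45.3369,-24.7281) T_B=(-29.4865,-29.0639) sweep=160.7152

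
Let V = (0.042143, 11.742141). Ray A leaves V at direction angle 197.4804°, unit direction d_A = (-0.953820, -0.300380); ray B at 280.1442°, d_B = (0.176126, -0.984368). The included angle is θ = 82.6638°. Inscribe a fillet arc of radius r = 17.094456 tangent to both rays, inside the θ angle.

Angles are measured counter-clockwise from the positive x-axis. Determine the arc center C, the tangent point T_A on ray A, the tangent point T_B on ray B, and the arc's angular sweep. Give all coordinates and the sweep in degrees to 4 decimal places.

center=(-13.3618,-10.4012) T_A=(-18.4967,5.9039) T_B=(3.4654,-7.3904) sweep=97.3362

bisector direction at 238.8123° = (-0.517843,-0.855475)
center distance |VC| = r/sin(θ/2) = 17.094456/sin(41.3319°) = 25.884225
C = V + |VC|·bis = (-13.3618,-10.4012)
T_A = V + ((C−V)·d_A)·d_A = V + 19.4364·d_A = (-18.4967,5.9039)
T_B = V + ((C−V)·d_B)·d_B = V + 19.4364·d_B = (3.4654,-7.3904)
sweep = 180° − θ = 97.3362°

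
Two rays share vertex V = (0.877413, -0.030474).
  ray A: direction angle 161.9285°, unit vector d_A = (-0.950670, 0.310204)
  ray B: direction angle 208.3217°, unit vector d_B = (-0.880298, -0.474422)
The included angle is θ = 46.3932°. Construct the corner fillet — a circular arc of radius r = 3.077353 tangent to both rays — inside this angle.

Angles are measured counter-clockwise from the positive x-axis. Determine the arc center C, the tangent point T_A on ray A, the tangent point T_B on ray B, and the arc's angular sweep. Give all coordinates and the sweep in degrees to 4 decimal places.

bisector direction at 185.1251° = (-0.996002,-0.089331)
center distance |VC| = r/sin(θ/2) = 3.077353/sin(23.1966°) = 7.812774
C = V + |VC|·bis = (-6.9041,-0.7284)
T_A = V + ((C−V)·d_A)·d_A = V + 7.1812·d_A = (-5.9495,2.1972)
T_B = V + ((C−V)·d_B)·d_B = V + 7.1812·d_B = (-5.4442,-3.4374)
sweep = 180° − θ = 133.6068°

center=(-6.9041,-0.7284) T_A=(-5.9495,2.1972) T_B=(-5.4442,-3.4374) sweep=133.6068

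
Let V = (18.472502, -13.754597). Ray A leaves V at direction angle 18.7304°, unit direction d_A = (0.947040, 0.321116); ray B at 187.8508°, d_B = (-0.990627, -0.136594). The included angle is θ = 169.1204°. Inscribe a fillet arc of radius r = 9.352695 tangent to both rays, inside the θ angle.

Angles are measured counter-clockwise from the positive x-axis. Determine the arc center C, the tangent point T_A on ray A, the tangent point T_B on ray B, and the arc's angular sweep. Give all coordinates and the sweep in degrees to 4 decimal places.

center=(16.3127,-4.6112) T_A=(19.3160,-13.4686) T_B=(17.5902,-13.8763) sweep=10.8796

bisector direction at 103.2906° = (-0.229890,0.973217)
center distance |VC| = r/sin(θ/2) = 9.352695/sin(84.5602°) = 9.395007
C = V + |VC|·bis = (16.3127,-4.6112)
T_A = V + ((C−V)·d_A)·d_A = V + 0.8906·d_A = (19.3160,-13.4686)
T_B = V + ((C−V)·d_B)·d_B = V + 0.8906·d_B = (17.5902,-13.8763)
sweep = 180° − θ = 10.8796°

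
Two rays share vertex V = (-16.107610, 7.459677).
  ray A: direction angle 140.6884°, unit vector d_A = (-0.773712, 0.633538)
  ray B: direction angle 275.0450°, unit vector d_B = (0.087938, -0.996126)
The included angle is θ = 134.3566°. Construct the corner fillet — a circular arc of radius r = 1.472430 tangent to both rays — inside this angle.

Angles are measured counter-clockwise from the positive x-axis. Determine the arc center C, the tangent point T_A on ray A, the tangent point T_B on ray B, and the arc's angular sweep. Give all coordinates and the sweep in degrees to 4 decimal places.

bisector direction at 207.8667° = (-0.884037,-0.467416)
center distance |VC| = r/sin(θ/2) = 1.472430/sin(67.1783°) = 1.597487
C = V + |VC|·bis = (-17.5198,6.7130)
T_A = V + ((C−V)·d_A)·d_A = V + 0.6196·d_A = (-16.5870,7.8522)
T_B = V + ((C−V)·d_B)·d_B = V + 0.6196·d_B = (-16.0531,6.8425)
sweep = 180° − θ = 45.6434°

center=(-17.5198,6.7130) T_A=(-16.5870,7.8522) T_B=(-16.0531,6.8425) sweep=45.6434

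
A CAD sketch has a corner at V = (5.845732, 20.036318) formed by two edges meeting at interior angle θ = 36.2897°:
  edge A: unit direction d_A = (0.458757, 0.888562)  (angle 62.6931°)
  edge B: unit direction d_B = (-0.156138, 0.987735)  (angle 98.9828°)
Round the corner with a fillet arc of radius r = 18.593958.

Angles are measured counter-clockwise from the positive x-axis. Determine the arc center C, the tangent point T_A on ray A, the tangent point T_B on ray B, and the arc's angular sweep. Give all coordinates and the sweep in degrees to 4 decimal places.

center=(15.3527,78.9815) T_A=(31.8746,70.4514) T_B=(-3.0132,76.0783) sweep=143.7103

bisector direction at 80.8379° = (0.159227,0.987242)
center distance |VC| = r/sin(θ/2) = 18.593958/sin(18.1449°) = 59.706940
C = V + |VC|·bis = (15.3527,78.9815)
T_A = V + ((C−V)·d_A)·d_A = V + 56.7378·d_A = (31.8746,70.4514)
T_B = V + ((C−V)·d_B)·d_B = V + 56.7378·d_B = (-3.0132,76.0783)
sweep = 180° − θ = 143.7103°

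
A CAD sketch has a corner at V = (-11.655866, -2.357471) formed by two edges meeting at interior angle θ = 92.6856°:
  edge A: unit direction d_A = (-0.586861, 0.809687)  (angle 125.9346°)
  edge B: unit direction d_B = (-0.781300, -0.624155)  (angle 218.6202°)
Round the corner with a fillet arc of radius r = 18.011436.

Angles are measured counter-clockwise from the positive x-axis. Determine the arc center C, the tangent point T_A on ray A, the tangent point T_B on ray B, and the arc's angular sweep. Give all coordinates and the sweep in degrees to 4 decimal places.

bisector direction at 172.2774° = (-0.990930,0.134377)
center distance |VC| = r/sin(θ/2) = 18.011436/sin(46.3428°) = 24.895450
C = V + |VC|·bis = (-36.3255,0.9879)
T_A = V + ((C−V)·d_A)·d_A = V + 17.1864·d_A = (-21.7419,11.5581)
T_B = V + ((C−V)·d_B)·d_B = V + 17.1864·d_B = (-25.0836,-13.0844)
sweep = 180° − θ = 87.3144°

center=(-36.3255,0.9879) T_A=(-21.7419,11.5581) T_B=(-25.0836,-13.0844) sweep=87.3144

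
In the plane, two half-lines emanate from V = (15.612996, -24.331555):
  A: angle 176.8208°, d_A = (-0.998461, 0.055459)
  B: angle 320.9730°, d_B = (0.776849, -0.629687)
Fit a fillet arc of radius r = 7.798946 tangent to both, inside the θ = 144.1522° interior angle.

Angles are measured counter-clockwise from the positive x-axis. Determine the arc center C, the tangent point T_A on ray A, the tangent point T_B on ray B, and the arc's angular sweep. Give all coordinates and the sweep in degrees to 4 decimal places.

bisector direction at 248.8969° = (-0.360047,-0.932934)
center distance |VC| = r/sin(θ/2) = 7.798946/sin(72.0761°) = 8.196767
C = V + |VC|·bis = (12.6618,-31.9786)
T_A = V + ((C−V)·d_A)·d_A = V + 2.5226·d_A = (13.0943,-24.1917)
T_B = V + ((C−V)·d_B)·d_B = V + 2.5226·d_B = (17.5727,-25.9200)
sweep = 180° − θ = 35.8478°

center=(12.6618,-31.9786) T_A=(13.0943,-24.1917) T_B=(17.5727,-25.9200) sweep=35.8478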